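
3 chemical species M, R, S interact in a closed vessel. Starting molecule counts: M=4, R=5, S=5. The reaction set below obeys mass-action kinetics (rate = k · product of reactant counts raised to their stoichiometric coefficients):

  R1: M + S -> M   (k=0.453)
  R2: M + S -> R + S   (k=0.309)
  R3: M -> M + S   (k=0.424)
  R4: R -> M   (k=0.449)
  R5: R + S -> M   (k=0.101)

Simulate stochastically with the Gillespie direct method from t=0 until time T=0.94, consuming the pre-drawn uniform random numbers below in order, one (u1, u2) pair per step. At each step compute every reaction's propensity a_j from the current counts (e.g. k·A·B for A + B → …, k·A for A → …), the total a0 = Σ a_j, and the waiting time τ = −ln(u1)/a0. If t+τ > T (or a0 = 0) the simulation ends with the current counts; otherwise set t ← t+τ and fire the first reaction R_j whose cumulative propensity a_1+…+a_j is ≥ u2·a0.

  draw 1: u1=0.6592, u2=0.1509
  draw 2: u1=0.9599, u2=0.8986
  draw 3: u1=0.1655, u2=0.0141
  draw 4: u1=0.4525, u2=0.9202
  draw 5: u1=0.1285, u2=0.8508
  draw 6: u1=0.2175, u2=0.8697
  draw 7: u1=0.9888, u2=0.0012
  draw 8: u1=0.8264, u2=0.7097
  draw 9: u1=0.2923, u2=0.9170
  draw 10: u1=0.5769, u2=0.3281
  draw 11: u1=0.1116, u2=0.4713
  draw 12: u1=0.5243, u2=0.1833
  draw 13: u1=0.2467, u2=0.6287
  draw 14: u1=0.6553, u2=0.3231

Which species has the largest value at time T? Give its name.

Dominant species at T: M

t=0.000: M=4 R=5 S=5
Draw 1: a1=9.060, a2=6.180, a3=1.696, a4=2.245, a5=2.525, a0=21.706; τ=−ln(0.6592)/21.706=0.019 → t=0.019; u2·a0=0.1509·21.706=3.275 ≤ a1=9.060 → R1 fires; M=4 R=5 S=4
Draw 2: a1=7.248, a2=4.944, a3=1.696, a4=2.245, a5=2.020, a0=18.153; τ=−ln(0.9599)/18.153=0.002 → t=0.021; u2·a0=0.8986·18.153=16.312; a1+…+a4=16.133 < 16.312 ≤ a1+…+a5=18.153 → R5 fires; M=5 R=4 S=3
Draw 3: a1=6.795, a2=4.635, a3=2.120, a4=1.796, a5=1.212, a0=16.558; τ=−ln(0.1655)/16.558=0.109 → t=0.130; u2·a0=0.0141·16.558=0.233 ≤ a1=6.795 → R1 fires; M=5 R=4 S=2
Draw 4: a1=4.530, a2=3.090, a3=2.120, a4=1.796, a5=0.808, a0=12.344; τ=−ln(0.4525)/12.344=0.064 → t=0.194; u2·a0=0.9202·12.344=11.359; a1+…+a3=9.740 < 11.359 ≤ a1+…+a4=11.536 → R4 fires; M=6 R=3 S=2
Draw 5: a1=5.436, a2=3.708, a3=2.544, a4=1.347, a5=0.606, a0=13.641; τ=−ln(0.1285)/13.641=0.150 → t=0.345; u2·a0=0.8508·13.641=11.606; a1+a2=9.144 < 11.606 ≤ a1+…+a3=11.688 → R3 fires; M=6 R=3 S=3
Draw 6: a1=8.154, a2=5.562, a3=2.544, a4=1.347, a5=0.909, a0=18.516; τ=−ln(0.2175)/18.516=0.082 → t=0.427; u2·a0=0.8697·18.516=16.103; a1+a2=13.716 < 16.103 ≤ a1+…+a3=16.260 → R3 fires; M=6 R=3 S=4
Draw 7: a1=10.872, a2=7.416, a3=2.544, a4=1.347, a5=1.212, a0=23.391; τ=−ln(0.9888)/23.391=0.000 → t=0.428; u2·a0=0.0012·23.391=0.028 ≤ a1=10.872 → R1 fires; M=6 R=3 S=3
Draw 8: a1=8.154, a2=5.562, a3=2.544, a4=1.347, a5=0.909, a0=18.516; τ=−ln(0.8264)/18.516=0.010 → t=0.438; u2·a0=0.7097·18.516=13.141; a1=8.154 < 13.141 ≤ a1+a2=13.716 → R2 fires; M=5 R=4 S=3
Draw 9: a1=6.795, a2=4.635, a3=2.120, a4=1.796, a5=1.212, a0=16.558; τ=−ln(0.2923)/16.558=0.074 → t=0.512; u2·a0=0.9170·16.558=15.184; a1+…+a3=13.550 < 15.184 ≤ a1+…+a4=15.346 → R4 fires; M=6 R=3 S=3
Draw 10: a1=8.154, a2=5.562, a3=2.544, a4=1.347, a5=0.909, a0=18.516; τ=−ln(0.5769)/18.516=0.030 → t=0.542; u2·a0=0.3281·18.516=6.075 ≤ a1=8.154 → R1 fires; M=6 R=3 S=2
Draw 11: a1=5.436, a2=3.708, a3=2.544, a4=1.347, a5=0.606, a0=13.641; τ=−ln(0.1116)/13.641=0.161 → t=0.703; u2·a0=0.4713·13.641=6.429; a1=5.436 < 6.429 ≤ a1+a2=9.144 → R2 fires; M=5 R=4 S=2
Draw 12: a1=4.530, a2=3.090, a3=2.120, a4=1.796, a5=0.808, a0=12.344; τ=−ln(0.5243)/12.344=0.052 → t=0.755; u2·a0=0.1833·12.344=2.263 ≤ a1=4.530 → R1 fires; M=5 R=4 S=1
Draw 13: a1=2.265, a2=1.545, a3=2.120, a4=1.796, a5=0.404, a0=8.130; τ=−ln(0.2467)/8.130=0.172 → t=0.927; u2·a0=0.6287·8.130=5.111; a1+a2=3.810 < 5.111 ≤ a1+…+a3=5.930 → R3 fires; M=5 R=4 S=2
Draw 14: a1=4.530, a2=3.090, a3=2.120, a4=1.796, a5=0.808, a0=12.344; τ=−ln(0.6553)/12.344=0.034 → t=0.961 > T=0.94: stop.
At T=0.94: M=5 R=4 S=2; the largest is M.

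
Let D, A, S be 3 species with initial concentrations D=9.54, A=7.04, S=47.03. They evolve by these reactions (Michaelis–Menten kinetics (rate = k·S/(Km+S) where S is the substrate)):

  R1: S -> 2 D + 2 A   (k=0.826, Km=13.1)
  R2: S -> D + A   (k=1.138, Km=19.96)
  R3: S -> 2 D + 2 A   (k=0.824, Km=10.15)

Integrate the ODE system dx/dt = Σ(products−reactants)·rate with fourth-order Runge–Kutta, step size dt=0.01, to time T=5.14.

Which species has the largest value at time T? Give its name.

RK4 with dt=0.01: 514 steps to T=5.14. Trajectory (selected grid times):
t=0.00: D=9.54 A=7.04 S=47.03
t=0.57: D=11.50 A=9.00 S=45.82
t=1.14: D=13.45 A=10.95 S=44.63
t=1.71: D=15.38 A=12.88 S=43.43
t=2.28: D=17.30 A=14.80 S=42.25
t=2.86: D=19.25 A=16.75 S=41.06
t=3.43: D=21.15 A=18.65 S=39.89
t=4.00: D=23.03 A=20.53 S=38.73
t=4.57: D=24.90 A=22.40 S=37.59
t=5.14: D=26.75 A=24.25 S=36.45
At T=5.14: D=26.75 A=24.25 S=36.45; the largest is S.

Dominant species at T: S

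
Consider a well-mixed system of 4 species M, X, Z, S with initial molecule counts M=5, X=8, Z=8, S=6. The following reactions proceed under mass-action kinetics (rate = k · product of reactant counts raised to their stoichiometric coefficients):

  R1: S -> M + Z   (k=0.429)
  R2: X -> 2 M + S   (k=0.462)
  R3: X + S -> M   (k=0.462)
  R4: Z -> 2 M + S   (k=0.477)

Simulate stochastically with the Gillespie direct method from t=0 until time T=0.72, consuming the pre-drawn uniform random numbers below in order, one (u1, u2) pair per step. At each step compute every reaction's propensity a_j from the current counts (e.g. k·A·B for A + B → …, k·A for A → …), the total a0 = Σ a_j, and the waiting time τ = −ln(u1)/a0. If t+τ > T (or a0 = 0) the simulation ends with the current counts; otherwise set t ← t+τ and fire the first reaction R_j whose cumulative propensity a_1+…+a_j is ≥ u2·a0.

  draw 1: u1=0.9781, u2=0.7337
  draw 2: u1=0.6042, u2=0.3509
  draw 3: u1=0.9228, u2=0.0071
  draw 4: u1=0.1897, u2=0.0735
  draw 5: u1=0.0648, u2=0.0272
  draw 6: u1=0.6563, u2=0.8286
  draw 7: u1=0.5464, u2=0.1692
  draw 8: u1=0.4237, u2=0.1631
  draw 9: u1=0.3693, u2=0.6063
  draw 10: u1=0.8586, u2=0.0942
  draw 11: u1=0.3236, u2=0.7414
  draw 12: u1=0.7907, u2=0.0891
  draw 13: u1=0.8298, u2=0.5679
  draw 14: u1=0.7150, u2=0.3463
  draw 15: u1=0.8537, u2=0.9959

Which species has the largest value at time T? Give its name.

t=0.000: M=5 X=8 Z=8 S=6
Draw 1: a1=2.574, a2=3.696, a3=22.176, a4=3.816, a0=32.262; τ=−ln(0.9781)/32.262=0.001 → t=0.001; u2·a0=0.7337·32.262=23.671; a1+a2=6.270 < 23.671 ≤ a1+…+a3=28.446 → R3 fires; M=6 X=7 Z=8 S=5
Draw 2: a1=2.145, a2=3.234, a3=16.170, a4=3.816, a0=25.365; τ=−ln(0.6042)/25.365=0.020 → t=0.021; u2·a0=0.3509·25.365=8.901; a1+a2=5.379 < 8.901 ≤ a1+…+a3=21.549 → R3 fires; M=7 X=6 Z=8 S=4
Draw 3: a1=1.716, a2=2.772, a3=11.088, a4=3.816, a0=19.392; τ=−ln(0.9228)/19.392=0.004 → t=0.025; u2·a0=0.0071·19.392=0.138 ≤ a1=1.716 → R1 fires; M=8 X=6 Z=9 S=3
Draw 4: a1=1.287, a2=2.772, a3=8.316, a4=4.293, a0=16.668; τ=−ln(0.1897)/16.668=0.100 → t=0.124; u2·a0=0.0735·16.668=1.225 ≤ a1=1.287 → R1 fires; M=9 X=6 Z=10 S=2
Draw 5: a1=0.858, a2=2.772, a3=5.544, a4=4.770, a0=13.944; τ=−ln(0.0648)/13.944=0.196 → t=0.321; u2·a0=0.0272·13.944=0.379 ≤ a1=0.858 → R1 fires; M=10 X=6 Z=11 S=1
Draw 6: a1=0.429, a2=2.772, a3=2.772, a4=5.247, a0=11.220; τ=−ln(0.6563)/11.220=0.038 → t=0.358; u2·a0=0.8286·11.220=9.297; a1+…+a3=5.973 < 9.297 ≤ a1+…+a4=11.220 → R4 fires; M=12 X=6 Z=10 S=2
Draw 7: a1=0.858, a2=2.772, a3=5.544, a4=4.770, a0=13.944; τ=−ln(0.5464)/13.944=0.043 → t=0.402; u2·a0=0.1692·13.944=2.359; a1=0.858 < 2.359 ≤ a1+a2=3.630 → R2 fires; M=14 X=5 Z=10 S=3
Draw 8: a1=1.287, a2=2.310, a3=6.930, a4=4.770, a0=15.297; τ=−ln(0.4237)/15.297=0.056 → t=0.458; u2·a0=0.1631·15.297=2.495; a1=1.287 < 2.495 ≤ a1+a2=3.597 → R2 fires; M=16 X=4 Z=10 S=4
Draw 9: a1=1.716, a2=1.848, a3=7.392, a4=4.770, a0=15.726; τ=−ln(0.3693)/15.726=0.063 → t=0.521; u2·a0=0.6063·15.726=9.535; a1+a2=3.564 < 9.535 ≤ a1+…+a3=10.956 → R3 fires; M=17 X=3 Z=10 S=3
Draw 10: a1=1.287, a2=1.386, a3=4.158, a4=4.770, a0=11.601; τ=−ln(0.8586)/11.601=0.013 → t=0.534; u2·a0=0.0942·11.601=1.093 ≤ a1=1.287 → R1 fires; M=18 X=3 Z=11 S=2
Draw 11: a1=0.858, a2=1.386, a3=2.772, a4=5.247, a0=10.263; τ=−ln(0.3236)/10.263=0.110 → t=0.644; u2·a0=0.7414·10.263=7.609; a1+…+a3=5.016 < 7.609 ≤ a1+…+a4=10.263 → R4 fires; M=20 X=3 Z=10 S=3
Draw 12: a1=1.287, a2=1.386, a3=4.158, a4=4.770, a0=11.601; τ=−ln(0.7907)/11.601=0.020 → t=0.664; u2·a0=0.0891·11.601=1.034 ≤ a1=1.287 → R1 fires; M=21 X=3 Z=11 S=2
Draw 13: a1=0.858, a2=1.386, a3=2.772, a4=5.247, a0=10.263; τ=−ln(0.8298)/10.263=0.018 → t=0.683; u2·a0=0.5679·10.263=5.828; a1+…+a3=5.016 < 5.828 ≤ a1+…+a4=10.263 → R4 fires; M=23 X=3 Z=10 S=3
Draw 14: a1=1.287, a2=1.386, a3=4.158, a4=4.770, a0=11.601; τ=−ln(0.7150)/11.601=0.029 → t=0.711; u2·a0=0.3463·11.601=4.017; a1+a2=2.673 < 4.017 ≤ a1+…+a3=6.831 → R3 fires; M=24 X=2 Z=10 S=2
Draw 15: a1=0.858, a2=0.924, a3=1.848, a4=4.770, a0=8.400; τ=−ln(0.8537)/8.400=0.019 → t=0.730 > T=0.72: stop.
At T=0.72: M=24 X=2 Z=10 S=2; the largest is M.

Dominant species at T: M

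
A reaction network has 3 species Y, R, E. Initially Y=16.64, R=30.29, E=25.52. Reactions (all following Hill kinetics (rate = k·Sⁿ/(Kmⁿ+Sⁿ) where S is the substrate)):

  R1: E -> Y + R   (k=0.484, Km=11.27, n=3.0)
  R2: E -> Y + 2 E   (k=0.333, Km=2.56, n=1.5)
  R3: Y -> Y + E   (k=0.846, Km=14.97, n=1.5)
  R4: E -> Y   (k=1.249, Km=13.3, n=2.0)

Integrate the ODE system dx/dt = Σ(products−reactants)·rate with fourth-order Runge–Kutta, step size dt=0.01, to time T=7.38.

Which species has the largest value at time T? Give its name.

Dominant species at T: R

RK4 with dt=0.01: 738 steps to T=7.38. Trajectory (selected grid times):
t=0.00: Y=16.64 R=30.29 E=25.52
t=0.82: Y=18.07 R=30.65 E=25.00
t=1.64: Y=19.49 R=31.02 E=24.52
t=2.46: Y=20.91 R=31.38 E=24.05
t=3.28: Y=22.31 R=31.74 E=23.62
t=4.10: Y=23.70 R=32.09 E=23.21
t=4.92: Y=25.09 R=32.45 E=22.81
t=5.74: Y=26.47 R=32.80 E=22.44
t=6.56: Y=27.84 R=33.15 E=22.09
t=7.38: Y=29.20 R=33.50 E=21.76
At T=7.38: Y=29.20 R=33.50 E=21.76; the largest is R.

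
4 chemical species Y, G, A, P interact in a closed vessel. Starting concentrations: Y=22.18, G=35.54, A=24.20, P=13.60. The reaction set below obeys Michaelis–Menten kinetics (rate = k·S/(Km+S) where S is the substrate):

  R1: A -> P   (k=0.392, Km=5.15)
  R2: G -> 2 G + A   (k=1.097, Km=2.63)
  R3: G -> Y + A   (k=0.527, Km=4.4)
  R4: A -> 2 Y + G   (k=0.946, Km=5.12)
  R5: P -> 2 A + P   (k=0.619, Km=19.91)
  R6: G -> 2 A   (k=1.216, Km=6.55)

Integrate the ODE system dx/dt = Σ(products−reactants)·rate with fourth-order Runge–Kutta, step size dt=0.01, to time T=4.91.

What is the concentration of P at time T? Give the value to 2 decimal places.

RK4 with dt=0.01: 491 steps to T=4.91. Trajectory (selected grid times):
t=0.00: Y=22.18 G=35.54 A=24.20 P=13.60
t=0.55: Y=23.30 G=35.71 A=25.82 P=13.78
t=1.09: Y=24.41 G=35.88 A=27.40 P=13.96
t=1.64: Y=25.55 G=36.06 A=29.01 P=14.14
t=2.18: Y=26.68 G=36.24 A=30.59 P=14.32
t=2.73: Y=27.83 G=36.42 A=32.20 P=14.50
t=3.27: Y=28.97 G=36.61 A=33.78 P=14.69
t=3.82: Y=30.13 G=36.80 A=35.38 P=14.87
t=4.36: Y=31.28 G=36.99 A=36.96 P=15.06
t=4.91: Y=32.46 G=37.18 A=38.57 P=15.25
Read off P at T=4.91: 15.25

P at T = 15.25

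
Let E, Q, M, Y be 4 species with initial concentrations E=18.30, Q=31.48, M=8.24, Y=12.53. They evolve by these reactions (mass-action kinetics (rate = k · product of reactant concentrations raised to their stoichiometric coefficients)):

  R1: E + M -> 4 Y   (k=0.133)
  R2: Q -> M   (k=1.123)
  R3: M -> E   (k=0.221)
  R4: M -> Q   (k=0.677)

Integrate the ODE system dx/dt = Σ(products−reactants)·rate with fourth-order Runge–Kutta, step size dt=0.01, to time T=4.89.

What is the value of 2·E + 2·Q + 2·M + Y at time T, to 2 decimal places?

Check how each reaction changes W = 2·E + 2·Q + 2·M + Y (weight of products minus weight of reactants):
R1: E + M -> 4 Y: (1·4) − (2·1 + 2·1) = 4 − 4 = 0
R2: Q -> M: (2·1) − (2·1) = 2 − 2 = 0
R3: M -> E: (2·1) − (2·1) = 2 − 2 = 0
R4: M -> Q: (2·1) − (2·1) = 2 − 2 = 0
Every reaction leaves W unchanged, so W is conserved and no simulation is needed: W(T) = W(0) = 2·18.30 + 2·31.48 + 2·8.24 + 12.53 = 128.57

Value at T = 128.57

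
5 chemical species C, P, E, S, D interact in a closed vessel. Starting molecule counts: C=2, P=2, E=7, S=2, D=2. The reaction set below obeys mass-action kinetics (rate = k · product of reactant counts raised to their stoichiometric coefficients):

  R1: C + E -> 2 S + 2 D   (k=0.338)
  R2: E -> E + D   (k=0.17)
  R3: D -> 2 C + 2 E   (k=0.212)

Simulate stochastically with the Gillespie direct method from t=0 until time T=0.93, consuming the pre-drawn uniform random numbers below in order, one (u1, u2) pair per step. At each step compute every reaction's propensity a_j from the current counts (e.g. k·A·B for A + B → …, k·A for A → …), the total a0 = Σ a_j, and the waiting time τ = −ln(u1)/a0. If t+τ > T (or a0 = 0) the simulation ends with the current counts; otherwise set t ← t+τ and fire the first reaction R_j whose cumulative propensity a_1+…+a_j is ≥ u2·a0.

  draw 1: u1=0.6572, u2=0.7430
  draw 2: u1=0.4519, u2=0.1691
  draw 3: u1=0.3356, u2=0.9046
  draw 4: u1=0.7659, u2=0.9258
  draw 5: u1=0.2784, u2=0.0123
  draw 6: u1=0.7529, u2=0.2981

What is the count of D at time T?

t=0.000: C=2 P=2 E=7 S=2 D=2
Draw 1: a1=4.732, a2=1.190, a3=0.424, a0=6.346; τ=−ln(0.6572)/6.346=0.066 → t=0.066; u2·a0=0.7430·6.346=4.715 ≤ a1=4.732 → R1 fires; C=1 P=2 E=6 S=4 D=4
Draw 2: a1=2.028, a2=1.020, a3=0.848, a0=3.896; τ=−ln(0.4519)/3.896=0.204 → t=0.270; u2·a0=0.1691·3.896=0.659 ≤ a1=2.028 → R1 fires; C=0 P=2 E=5 S=6 D=6
Draw 3: a1=0.000, a2=0.850, a3=1.272, a0=2.122; τ=−ln(0.3356)/2.122=0.515 → t=0.785; u2·a0=0.9046·2.122=1.920; a1+a2=0.850 < 1.920 ≤ a1+…+a3=2.122 → R3 fires; C=2 P=2 E=7 S=6 D=5
Draw 4: a1=4.732, a2=1.190, a3=1.060, a0=6.982; τ=−ln(0.7659)/6.982=0.038 → t=0.823; u2·a0=0.9258·6.982=6.464; a1+a2=5.922 < 6.464 ≤ a1+…+a3=6.982 → R3 fires; C=4 P=2 E=9 S=6 D=4
Draw 5: a1=12.168, a2=1.530, a3=0.848, a0=14.546; τ=−ln(0.2784)/14.546=0.088 → t=0.911; u2·a0=0.0123·14.546=0.179 ≤ a1=12.168 → R1 fires; C=3 P=2 E=8 S=8 D=6
Draw 6: a1=8.112, a2=1.360, a3=1.272, a0=10.744; τ=−ln(0.7529)/10.744=0.026 → t=0.937 > T=0.93: stop.
Read off D at T=0.93: 6

D at T = 6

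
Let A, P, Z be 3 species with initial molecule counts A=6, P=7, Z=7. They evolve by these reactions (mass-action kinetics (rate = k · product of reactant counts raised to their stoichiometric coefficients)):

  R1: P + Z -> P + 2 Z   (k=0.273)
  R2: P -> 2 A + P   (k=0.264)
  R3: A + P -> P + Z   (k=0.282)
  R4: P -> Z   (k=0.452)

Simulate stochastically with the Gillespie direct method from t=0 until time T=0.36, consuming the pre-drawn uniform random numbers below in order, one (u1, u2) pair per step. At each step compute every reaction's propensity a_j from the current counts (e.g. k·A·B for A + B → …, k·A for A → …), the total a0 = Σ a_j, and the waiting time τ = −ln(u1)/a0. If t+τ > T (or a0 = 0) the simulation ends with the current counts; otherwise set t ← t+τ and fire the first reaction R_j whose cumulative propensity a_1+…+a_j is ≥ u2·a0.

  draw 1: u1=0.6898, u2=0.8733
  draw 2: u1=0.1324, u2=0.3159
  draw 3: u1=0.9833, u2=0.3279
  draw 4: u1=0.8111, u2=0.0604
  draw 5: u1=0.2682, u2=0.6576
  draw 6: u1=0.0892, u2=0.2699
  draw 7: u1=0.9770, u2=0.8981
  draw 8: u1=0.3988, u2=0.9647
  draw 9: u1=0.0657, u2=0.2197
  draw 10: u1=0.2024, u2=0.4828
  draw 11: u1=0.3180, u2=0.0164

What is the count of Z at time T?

Z at T = 17

t=0.000: A=6 P=7 Z=7
Draw 1: a1=13.377, a2=1.848, a3=11.844, a4=3.164, a0=30.233; τ=−ln(0.6898)/30.233=0.012 → t=0.012; u2·a0=0.8733·30.233=26.402; a1+a2=15.225 < 26.402 ≤ a1+…+a3=27.069 → R3 fires; A=5 P=7 Z=8
Draw 2: a1=15.288, a2=1.848, a3=9.870, a4=3.164, a0=30.170; τ=−ln(0.1324)/30.170=0.067 → t=0.079; u2·a0=0.3159·30.170=9.531 ≤ a1=15.288 → R1 fires; A=5 P=7 Z=9
Draw 3: a1=17.199, a2=1.848, a3=9.870, a4=3.164, a0=32.081; τ=−ln(0.9833)/32.081=0.001 → t=0.080; u2·a0=0.3279·32.081=10.519 ≤ a1=17.199 → R1 fires; A=5 P=7 Z=10
Draw 4: a1=19.110, a2=1.848, a3=9.870, a4=3.164, a0=33.992; τ=−ln(0.8111)/33.992=0.006 → t=0.086; u2·a0=0.0604·33.992=2.053 ≤ a1=19.110 → R1 fires; A=5 P=7 Z=11
Draw 5: a1=21.021, a2=1.848, a3=9.870, a4=3.164, a0=35.903; τ=−ln(0.2682)/35.903=0.037 → t=0.123; u2·a0=0.6576·35.903=23.610; a1+a2=22.869 < 23.610 ≤ a1+…+a3=32.739 → R3 fires; A=4 P=7 Z=12
Draw 6: a1=22.932, a2=1.848, a3=7.896, a4=3.164, a0=35.840; τ=−ln(0.0892)/35.840=0.067 → t=0.190; u2·a0=0.2699·35.840=9.673 ≤ a1=22.932 → R1 fires; A=4 P=7 Z=13
Draw 7: a1=24.843, a2=1.848, a3=7.896, a4=3.164, a0=37.751; τ=−ln(0.9770)/37.751=0.001 → t=0.191; u2·a0=0.8981·37.751=33.904; a1+a2=26.691 < 33.904 ≤ a1+…+a3=34.587 → R3 fires; A=3 P=7 Z=14
Draw 8: a1=26.754, a2=1.848, a3=5.922, a4=3.164, a0=37.688; τ=−ln(0.3988)/37.688=0.024 → t=0.215; u2·a0=0.9647·37.688=36.358; a1+…+a3=34.524 < 36.358 ≤ a1+…+a4=37.688 → R4 fires; A=3 P=6 Z=15
Draw 9: a1=24.570, a2=1.584, a3=5.076, a4=2.712, a0=33.942; τ=−ln(0.0657)/33.942=0.080 → t=0.295; u2·a0=0.2197·33.942=7.457 ≤ a1=24.570 → R1 fires; A=3 P=6 Z=16
Draw 10: a1=26.208, a2=1.584, a3=5.076, a4=2.712, a0=35.580; τ=−ln(0.2024)/35.580=0.045 → t=0.340; u2·a0=0.4828·35.580=17.178 ≤ a1=26.208 → R1 fires; A=3 P=6 Z=17
Draw 11: a1=27.846, a2=1.584, a3=5.076, a4=2.712, a0=37.218; τ=−ln(0.3180)/37.218=0.031 → t=0.371 > T=0.36: stop.
Read off Z at T=0.36: 17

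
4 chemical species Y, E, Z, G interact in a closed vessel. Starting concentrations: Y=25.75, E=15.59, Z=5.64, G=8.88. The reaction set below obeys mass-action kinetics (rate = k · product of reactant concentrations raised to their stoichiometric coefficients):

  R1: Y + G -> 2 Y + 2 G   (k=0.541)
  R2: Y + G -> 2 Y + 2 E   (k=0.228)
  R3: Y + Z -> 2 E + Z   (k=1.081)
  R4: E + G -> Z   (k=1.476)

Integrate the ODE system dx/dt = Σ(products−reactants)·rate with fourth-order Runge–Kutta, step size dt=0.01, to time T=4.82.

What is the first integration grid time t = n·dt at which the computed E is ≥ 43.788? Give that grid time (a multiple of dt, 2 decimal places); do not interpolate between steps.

Threshold first reached at t = 0.07

RK4 with dt=0.01: 482 steps to T=4.82. Trajectory (selected grid times):
t=0.00: Y=25.75 E=15.59 Z=5.64 G=8.88
t=0.06: Y=15.55 E=39.70 Z=15.33 G=1.29
t=0.07: Y=13.23 E=44.02 Z=15.94 G=0.73
t=0.54: Y=0.00 E=69.93 Z=16.70 G=0.00
t=1.07: Y=0.00 E=69.94 Z=16.70 G=0.00
t=1.61: Y=0.00 E=69.94 Z=16.70 G=0.00
t=2.14: Y=0.00 E=69.94 Z=16.70 G=0.00
t=2.68: Y=0.00 E=69.94 Z=16.70 G=0.00
t=3.21: Y=0.00 E=69.94 Z=16.70 G=0.00
t=3.75: Y=0.00 E=69.94 Z=16.70 G=0.00
t=4.28: Y=0.00 E=69.94 Z=16.70 G=0.00
t=4.82: Y=0.00 E=69.94 Z=16.70 G=0.00
E(0.06)=39.698 < 43.788 but E(0.07)=44.019 ≥ 43.788, so the first grid time is t=0.07.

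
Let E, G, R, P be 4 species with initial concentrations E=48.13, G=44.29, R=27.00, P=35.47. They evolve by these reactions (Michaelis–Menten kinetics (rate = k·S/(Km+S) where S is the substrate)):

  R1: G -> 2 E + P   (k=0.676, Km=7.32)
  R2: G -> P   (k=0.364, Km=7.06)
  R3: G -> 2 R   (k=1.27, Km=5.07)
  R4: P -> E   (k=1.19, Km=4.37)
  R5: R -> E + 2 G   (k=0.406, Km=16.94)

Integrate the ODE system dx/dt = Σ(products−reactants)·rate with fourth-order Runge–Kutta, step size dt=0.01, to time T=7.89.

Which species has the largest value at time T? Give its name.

Dominant species at T: E

RK4 with dt=0.01: 789 steps to T=7.89. Trajectory (selected grid times):
t=0.00: E=48.13 G=44.29 R=27.00 P=35.47
t=0.88: E=50.30 G=42.95 R=28.78 P=35.32
t=1.75: E=52.45 G=41.64 R=30.53 P=35.17
t=2.63: E=54.62 G=40.33 R=32.29 P=35.02
t=3.51: E=56.80 G=39.04 R=34.03 P=34.86
t=4.38: E=58.94 G=37.78 R=35.75 P=34.71
t=5.26: E=61.11 G=36.51 R=37.47 P=34.54
t=6.14: E=63.27 G=35.27 R=39.18 P=34.38
t=7.01: E=65.41 G=34.05 R=40.86 P=34.21
t=7.89: E=67.57 G=32.84 R=42.55 P=34.03
At T=7.89: E=67.57 G=32.84 R=42.55 P=34.03; the largest is E.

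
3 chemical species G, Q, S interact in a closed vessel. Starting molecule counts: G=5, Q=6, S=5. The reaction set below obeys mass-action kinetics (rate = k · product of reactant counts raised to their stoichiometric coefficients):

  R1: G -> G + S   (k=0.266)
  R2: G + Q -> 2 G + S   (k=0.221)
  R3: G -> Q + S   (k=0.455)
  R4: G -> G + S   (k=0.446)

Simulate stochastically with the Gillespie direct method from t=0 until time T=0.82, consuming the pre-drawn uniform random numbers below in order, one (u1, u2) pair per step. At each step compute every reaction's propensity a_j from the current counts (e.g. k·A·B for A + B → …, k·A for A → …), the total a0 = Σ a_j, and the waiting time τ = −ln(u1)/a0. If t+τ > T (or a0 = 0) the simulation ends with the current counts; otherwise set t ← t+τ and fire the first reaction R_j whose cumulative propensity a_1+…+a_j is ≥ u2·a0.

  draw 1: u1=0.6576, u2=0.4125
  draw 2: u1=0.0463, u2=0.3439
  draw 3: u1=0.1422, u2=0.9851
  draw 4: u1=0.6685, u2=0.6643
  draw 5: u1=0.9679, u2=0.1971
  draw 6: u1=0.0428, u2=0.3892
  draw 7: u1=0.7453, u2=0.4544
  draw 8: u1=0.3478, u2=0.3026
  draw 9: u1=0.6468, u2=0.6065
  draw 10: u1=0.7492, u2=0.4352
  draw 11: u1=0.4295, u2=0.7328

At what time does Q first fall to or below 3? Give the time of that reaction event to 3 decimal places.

t=0.000: G=5 Q=6 S=5
Draw 1: a1=1.330, a2=6.630, a3=2.275, a4=2.230, a0=12.465; τ=−ln(0.6576)/12.465=0.034 → t=0.034; u2·a0=0.4125·12.465=5.142; a1=1.330 < 5.142 ≤ a1+a2=7.960 → R2 fires; G=6 Q=5 S=6
Draw 2: a1=1.596, a2=6.630, a3=2.730, a4=2.676, a0=13.632; τ=−ln(0.0463)/13.632=0.225 → t=0.259; u2·a0=0.3439·13.632=4.688; a1=1.596 < 4.688 ≤ a1+a2=8.226 → R2 fires; G=7 Q=4 S=7
Draw 3: a1=1.862, a2=6.188, a3=3.185, a4=3.122, a0=14.357; τ=−ln(0.1422)/14.357=0.136 → t=0.395; u2·a0=0.9851·14.357=14.143; a1+…+a3=11.235 < 14.143 ≤ a1+…+a4=14.357 → R4 fires; G=7 Q=4 S=8
Draw 4: a1=1.862, a2=6.188, a3=3.185, a4=3.122, a0=14.357; τ=−ln(0.6685)/14.357=0.028 → t=0.423; u2·a0=0.6643·14.357=9.537; a1+a2=8.050 < 9.537 ≤ a1+…+a3=11.235 → R3 fires; G=6 Q=5 S=9
Draw 5: a1=1.596, a2=6.630, a3=2.730, a4=2.676, a0=13.632; τ=−ln(0.9679)/13.632=0.002 → t=0.425; u2·a0=0.1971·13.632=2.687; a1=1.596 < 2.687 ≤ a1+a2=8.226 → R2 fires; G=7 Q=4 S=10
Draw 6: a1=1.862, a2=6.188, a3=3.185, a4=3.122, a0=14.357; τ=−ln(0.0428)/14.357=0.219 → t=0.645; u2·a0=0.3892·14.357=5.588; a1=1.862 < 5.588 ≤ a1+a2=8.050 → R2 fires; G=8 Q=3 S=11
Draw 7: a1=2.128, a2=5.304, a3=3.640, a4=3.568, a0=14.640; τ=−ln(0.7453)/14.640=0.020 → t=0.665; u2·a0=0.4544·14.640=6.652; a1=2.128 < 6.652 ≤ a1+a2=7.432 → R2 fires; G=9 Q=2 S=12
Draw 8: a1=2.394, a2=3.978, a3=4.095, a4=4.014, a0=14.481; τ=−ln(0.3478)/14.481=0.073 → t=0.738; u2·a0=0.3026·14.481=4.382; a1=2.394 < 4.382 ≤ a1+a2=6.372 → R2 fires; G=10 Q=1 S=13
Draw 9: a1=2.660, a2=2.210, a3=4.550, a4=4.460, a0=13.880; τ=−ln(0.6468)/13.880=0.031 → t=0.769; u2·a0=0.6065·13.880=8.418; a1+a2=4.870 < 8.418 ≤ a1+…+a3=9.420 → R3 fires; G=9 Q=2 S=14
Draw 10: a1=2.394, a2=3.978, a3=4.095, a4=4.014, a0=14.481; τ=−ln(0.7492)/14.481=0.020 → t=0.789; u2·a0=0.4352·14.481=6.302; a1=2.394 < 6.302 ≤ a1+a2=6.372 → R2 fires; G=10 Q=1 S=15
Draw 11: a1=2.660, a2=2.210, a3=4.550, a4=4.460, a0=13.880; τ=−ln(0.4295)/13.880=0.061 → t=0.850 > T=0.82: stop.
Q first becomes ≤ 3 when it reaches 3 at the event at t=0.645.

Threshold first reached at t = 0.645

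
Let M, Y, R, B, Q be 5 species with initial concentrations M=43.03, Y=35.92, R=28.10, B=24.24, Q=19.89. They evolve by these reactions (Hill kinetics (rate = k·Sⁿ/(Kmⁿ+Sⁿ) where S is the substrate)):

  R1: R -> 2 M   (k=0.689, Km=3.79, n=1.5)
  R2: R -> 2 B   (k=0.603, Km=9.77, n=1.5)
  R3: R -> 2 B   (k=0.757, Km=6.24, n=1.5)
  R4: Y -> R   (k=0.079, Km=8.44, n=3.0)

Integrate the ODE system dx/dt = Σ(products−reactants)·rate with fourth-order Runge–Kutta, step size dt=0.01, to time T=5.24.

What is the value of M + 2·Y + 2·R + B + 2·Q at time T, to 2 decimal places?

Value at T = 235.09

Check how each reaction changes W = M + 2·Y + 2·R + B + 2·Q (weight of products minus weight of reactants):
R1: R -> 2 M: (1·2) − (2·1) = 2 − 2 = 0
R2: R -> 2 B: (1·2) − (2·1) = 2 − 2 = 0
R3: R -> 2 B: (1·2) − (2·1) = 2 − 2 = 0
R4: Y -> R: (2·1) − (2·1) = 2 − 2 = 0
Every reaction leaves W unchanged, so W is conserved and no simulation is needed: W(T) = W(0) = 43.03 + 2·35.92 + 2·28.10 + 24.24 + 2·19.89 = 235.09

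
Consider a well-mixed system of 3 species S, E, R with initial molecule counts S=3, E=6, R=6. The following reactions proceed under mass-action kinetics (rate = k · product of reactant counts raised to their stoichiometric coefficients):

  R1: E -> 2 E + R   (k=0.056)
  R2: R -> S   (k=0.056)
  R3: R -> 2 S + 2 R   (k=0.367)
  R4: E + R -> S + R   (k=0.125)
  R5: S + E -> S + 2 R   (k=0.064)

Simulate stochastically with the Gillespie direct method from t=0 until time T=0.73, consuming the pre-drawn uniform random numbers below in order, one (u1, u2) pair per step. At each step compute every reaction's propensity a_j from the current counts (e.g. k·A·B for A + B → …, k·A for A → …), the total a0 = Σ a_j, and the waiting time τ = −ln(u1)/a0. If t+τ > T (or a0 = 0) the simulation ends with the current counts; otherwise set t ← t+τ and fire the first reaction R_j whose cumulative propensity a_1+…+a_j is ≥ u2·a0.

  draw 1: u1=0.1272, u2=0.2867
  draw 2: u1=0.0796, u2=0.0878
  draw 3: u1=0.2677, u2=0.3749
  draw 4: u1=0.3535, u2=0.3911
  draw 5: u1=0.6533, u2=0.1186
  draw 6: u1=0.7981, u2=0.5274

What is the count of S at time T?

S at T = 11

t=0.000: S=3 E=6 R=6
Draw 1: a1=0.336, a2=0.336, a3=2.202, a4=4.500, a5=1.152, a0=8.526; τ=−ln(0.1272)/8.526=0.242 → t=0.242; u2·a0=0.2867·8.526=2.444; a1+a2=0.672 < 2.444 ≤ a1+…+a3=2.874 → R3 fires; S=5 E=6 R=7
Draw 2: a1=0.336, a2=0.392, a3=2.569, a4=5.250, a5=1.920, a0=10.467; τ=−ln(0.0796)/10.467=0.242 → t=0.484; u2·a0=0.0878·10.467=0.919; a1+a2=0.728 < 0.919 ≤ a1+…+a3=3.297 → R3 fires; S=7 E=6 R=8
Draw 3: a1=0.336, a2=0.448, a3=2.936, a4=6.000, a5=2.688, a0=12.408; τ=−ln(0.2677)/12.408=0.106 → t=0.590; u2·a0=0.3749·12.408=4.652; a1+…+a3=3.720 < 4.652 ≤ a1+…+a4=9.720 → R4 fires; S=8 E=5 R=8
Draw 4: a1=0.280, a2=0.448, a3=2.936, a4=5.000, a5=2.560, a0=11.224; τ=−ln(0.3535)/11.224=0.093 → t=0.682; u2·a0=0.3911·11.224=4.390; a1+…+a3=3.664 < 4.390 ≤ a1+…+a4=8.664 → R4 fires; S=9 E=4 R=8
Draw 5: a1=0.224, a2=0.448, a3=2.936, a4=4.000, a5=2.304, a0=9.912; τ=−ln(0.6533)/9.912=0.043 → t=0.725; u2·a0=0.1186·9.912=1.176; a1+a2=0.672 < 1.176 ≤ a1+…+a3=3.608 → R3 fires; S=11 E=4 R=9
Draw 6: a1=0.224, a2=0.504, a3=3.303, a4=4.500, a5=2.816, a0=11.347; τ=−ln(0.7981)/11.347=0.020 → t=0.745 > T=0.73: stop.
Read off S at T=0.73: 11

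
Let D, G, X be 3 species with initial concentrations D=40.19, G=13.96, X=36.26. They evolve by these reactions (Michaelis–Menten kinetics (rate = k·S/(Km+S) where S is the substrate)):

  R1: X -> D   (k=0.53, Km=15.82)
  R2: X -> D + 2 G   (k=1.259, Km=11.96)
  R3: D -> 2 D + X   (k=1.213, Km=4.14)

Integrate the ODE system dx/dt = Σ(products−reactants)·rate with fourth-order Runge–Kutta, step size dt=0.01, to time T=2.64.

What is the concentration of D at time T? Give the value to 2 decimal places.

D at T = 46.58

RK4 with dt=0.01: 264 steps to T=2.64. Trajectory (selected grid times):
t=0.00: D=40.19 G=13.96 X=36.26
t=0.29: D=40.89 G=14.51 X=36.20
t=0.59: D=41.62 G=15.08 X=36.13
t=0.88: D=42.32 G=15.63 X=36.07
t=1.17: D=43.02 G=16.17 X=36.01
t=1.47: D=43.74 G=16.74 X=35.95
t=1.76: D=44.45 G=17.29 X=35.89
t=2.05: D=45.15 G=17.84 X=35.83
t=2.35: D=45.88 G=18.40 X=35.77
t=2.64: D=46.58 G=18.95 X=35.72
Read off D at T=2.64: 46.58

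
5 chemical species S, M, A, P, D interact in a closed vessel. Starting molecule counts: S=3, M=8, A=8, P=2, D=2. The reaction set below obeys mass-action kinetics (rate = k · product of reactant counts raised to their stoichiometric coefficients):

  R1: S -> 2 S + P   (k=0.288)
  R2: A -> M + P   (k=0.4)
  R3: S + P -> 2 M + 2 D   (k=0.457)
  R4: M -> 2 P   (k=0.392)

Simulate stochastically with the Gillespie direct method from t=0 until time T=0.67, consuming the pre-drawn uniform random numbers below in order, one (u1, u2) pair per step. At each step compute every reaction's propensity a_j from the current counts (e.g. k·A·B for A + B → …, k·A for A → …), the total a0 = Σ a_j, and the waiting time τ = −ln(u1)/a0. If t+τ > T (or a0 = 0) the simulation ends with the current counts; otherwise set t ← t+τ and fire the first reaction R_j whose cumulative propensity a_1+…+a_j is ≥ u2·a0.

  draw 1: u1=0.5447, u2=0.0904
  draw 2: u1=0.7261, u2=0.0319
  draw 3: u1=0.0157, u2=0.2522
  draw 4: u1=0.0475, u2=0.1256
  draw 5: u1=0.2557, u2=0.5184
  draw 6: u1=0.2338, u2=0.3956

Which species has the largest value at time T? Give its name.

Dominant species at T: M

t=0.000: S=3 M=8 A=8 P=2 D=2
Draw 1: a1=0.864, a2=3.200, a3=2.742, a4=3.136, a0=9.942; τ=−ln(0.5447)/9.942=0.061 → t=0.061; u2·a0=0.0904·9.942=0.899; a1=0.864 < 0.899 ≤ a1+a2=4.064 → R2 fires; S=3 M=9 A=7 P=3 D=2
Draw 2: a1=0.864, a2=2.800, a3=4.113, a4=3.528, a0=11.305; τ=−ln(0.7261)/11.305=0.028 → t=0.089; u2·a0=0.0319·11.305=0.361 ≤ a1=0.864 → R1 fires; S=4 M=9 A=7 P=4 D=2
Draw 3: a1=1.152, a2=2.800, a3=7.312, a4=3.528, a0=14.792; τ=−ln(0.0157)/14.792=0.281 → t=0.370; u2·a0=0.2522·14.792=3.731; a1=1.152 < 3.731 ≤ a1+a2=3.952 → R2 fires; S=4 M=10 A=6 P=5 D=2
Draw 4: a1=1.152, a2=2.400, a3=9.140, a4=3.920, a0=16.612; τ=−ln(0.0475)/16.612=0.183 → t=0.554; u2·a0=0.1256·16.612=2.086; a1=1.152 < 2.086 ≤ a1+a2=3.552 → R2 fires; S=4 M=11 A=5 P=6 D=2
Draw 5: a1=1.152, a2=2.000, a3=10.968, a4=4.312, a0=18.432; τ=−ln(0.2557)/18.432=0.074 → t=0.628; u2·a0=0.5184·18.432=9.555; a1+a2=3.152 < 9.555 ≤ a1+…+a3=14.120 → R3 fires; S=3 M=13 A=5 P=5 D=4
Draw 6: a1=0.864, a2=2.000, a3=6.855, a4=5.096, a0=14.815; τ=−ln(0.2338)/14.815=0.098 → t=0.726 > T=0.67: stop.
At T=0.67: S=3 M=13 A=5 P=5 D=4; the largest is M.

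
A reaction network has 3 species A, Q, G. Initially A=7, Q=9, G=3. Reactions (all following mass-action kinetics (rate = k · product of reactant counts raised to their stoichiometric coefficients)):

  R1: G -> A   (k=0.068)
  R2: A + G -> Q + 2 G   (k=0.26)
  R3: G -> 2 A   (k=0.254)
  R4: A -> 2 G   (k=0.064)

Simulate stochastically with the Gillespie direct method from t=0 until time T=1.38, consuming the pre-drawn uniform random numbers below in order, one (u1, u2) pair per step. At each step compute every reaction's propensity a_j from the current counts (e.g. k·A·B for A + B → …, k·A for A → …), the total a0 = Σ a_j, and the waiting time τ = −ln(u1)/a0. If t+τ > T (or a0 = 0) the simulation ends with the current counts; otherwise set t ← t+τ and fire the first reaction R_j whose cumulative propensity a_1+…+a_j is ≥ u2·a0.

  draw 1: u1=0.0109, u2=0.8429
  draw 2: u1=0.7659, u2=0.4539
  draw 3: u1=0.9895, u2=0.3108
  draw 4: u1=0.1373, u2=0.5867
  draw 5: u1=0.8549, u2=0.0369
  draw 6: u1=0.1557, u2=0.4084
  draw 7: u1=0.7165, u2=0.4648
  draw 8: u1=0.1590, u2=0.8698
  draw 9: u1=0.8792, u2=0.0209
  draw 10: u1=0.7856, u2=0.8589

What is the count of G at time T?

t=0.000: A=7 Q=9 G=3
Draw 1: a1=0.204, a2=5.460, a3=0.762, a4=0.448, a0=6.874; τ=−ln(0.0109)/6.874=0.657 → t=0.657; u2·a0=0.8429·6.874=5.794; a1+a2=5.664 < 5.794 ≤ a1+…+a3=6.426 → R3 fires; A=9 Q=9 G=2
Draw 2: a1=0.136, a2=4.680, a3=0.508, a4=0.576, a0=5.900; τ=−ln(0.7659)/5.900=0.045 → t=0.703; u2·a0=0.4539·5.900=2.678; a1=0.136 < 2.678 ≤ a1+a2=4.816 → R2 fires; A=8 Q=10 G=3
Draw 3: a1=0.204, a2=6.240, a3=0.762, a4=0.512, a0=7.718; τ=−ln(0.9895)/7.718=0.001 → t=0.704; u2·a0=0.3108·7.718=2.399; a1=0.204 < 2.399 ≤ a1+a2=6.444 → R2 fires; A=7 Q=11 G=4
Draw 4: a1=0.272, a2=7.280, a3=1.016, a4=0.448, a0=9.016; τ=−ln(0.1373)/9.016=0.220 → t=0.924; u2·a0=0.5867·9.016=5.290; a1=0.272 < 5.290 ≤ a1+a2=7.552 → R2 fires; A=6 Q=12 G=5
Draw 5: a1=0.340, a2=7.800, a3=1.270, a4=0.384, a0=9.794; τ=−ln(0.8549)/9.794=0.016 → t=0.940; u2·a0=0.0369·9.794=0.361; a1=0.340 < 0.361 ≤ a1+a2=8.140 → R2 fires; A=5 Q=13 G=6
Draw 6: a1=0.408, a2=7.800, a3=1.524, a4=0.320, a0=10.052; τ=−ln(0.1557)/10.052=0.185 → t=1.125; u2·a0=0.4084·10.052=4.105; a1=0.408 < 4.105 ≤ a1+a2=8.208 → R2 fires; A=4 Q=14 G=7
Draw 7: a1=0.476, a2=7.280, a3=1.778, a4=0.256, a0=9.790; τ=−ln(0.7165)/9.790=0.034 → t=1.159; u2·a0=0.4648·9.790=4.550; a1=0.476 < 4.550 ≤ a1+a2=7.756 → R2 fires; A=3 Q=15 G=8
Draw 8: a1=0.544, a2=6.240, a3=2.032, a4=0.192, a0=9.008; τ=−ln(0.1590)/9.008=0.204 → t=1.363; u2·a0=0.8698·9.008=7.835; a1+a2=6.784 < 7.835 ≤ a1+…+a3=8.816 → R3 fires; A=5 Q=15 G=7
Draw 9: a1=0.476, a2=9.100, a3=1.778, a4=0.320, a0=11.674; τ=−ln(0.8792)/11.674=0.011 → t=1.374; u2·a0=0.0209·11.674=0.244 ≤ a1=0.476 → R1 fires; A=6 Q=15 G=6
Draw 10: a1=0.408, a2=9.360, a3=1.524, a4=0.384, a0=11.676; τ=−ln(0.7856)/11.676=0.021 → t=1.395 > T=1.38: stop.
Read off G at T=1.38: 6

G at T = 6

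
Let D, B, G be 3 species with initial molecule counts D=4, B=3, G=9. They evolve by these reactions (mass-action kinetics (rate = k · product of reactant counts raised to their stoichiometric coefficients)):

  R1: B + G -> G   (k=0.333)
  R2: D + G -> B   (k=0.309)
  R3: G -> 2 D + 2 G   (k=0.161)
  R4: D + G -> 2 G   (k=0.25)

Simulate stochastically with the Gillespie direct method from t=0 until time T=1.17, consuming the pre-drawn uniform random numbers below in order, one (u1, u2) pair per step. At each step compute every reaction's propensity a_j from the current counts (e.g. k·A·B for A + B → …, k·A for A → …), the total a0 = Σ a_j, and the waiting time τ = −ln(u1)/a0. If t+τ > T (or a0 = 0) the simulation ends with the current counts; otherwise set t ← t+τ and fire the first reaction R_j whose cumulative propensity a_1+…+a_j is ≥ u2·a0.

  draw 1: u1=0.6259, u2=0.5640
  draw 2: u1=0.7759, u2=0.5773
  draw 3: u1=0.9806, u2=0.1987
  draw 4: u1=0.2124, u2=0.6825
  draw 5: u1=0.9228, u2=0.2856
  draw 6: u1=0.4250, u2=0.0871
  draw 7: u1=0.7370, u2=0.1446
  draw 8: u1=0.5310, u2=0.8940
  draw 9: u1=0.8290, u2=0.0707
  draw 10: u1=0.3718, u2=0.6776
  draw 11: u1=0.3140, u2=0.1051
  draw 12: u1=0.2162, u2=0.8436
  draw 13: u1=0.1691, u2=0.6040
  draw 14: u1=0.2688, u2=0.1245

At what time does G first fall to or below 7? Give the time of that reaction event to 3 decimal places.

Threshold first reached at t = 0.025

t=0.000: D=4 B=3 G=9
Draw 1: a1=8.991, a2=11.124, a3=1.449, a4=9.000, a0=30.564; τ=−ln(0.6259)/30.564=0.015 → t=0.015; u2·a0=0.5640·30.564=17.238; a1=8.991 < 17.238 ≤ a1+a2=20.115 → R2 fires; D=3 B=4 G=8
Draw 2: a1=10.656, a2=7.416, a3=1.288, a4=6.000, a0=25.360; τ=−ln(0.7759)/25.360=0.010 → t=0.025; u2·a0=0.5773·25.360=14.640; a1=10.656 < 14.640 ≤ a1+a2=18.072 → R2 fires; D=2 B=5 G=7
Draw 3: a1=11.655, a2=4.326, a3=1.127, a4=3.500, a0=20.608; τ=−ln(0.9806)/20.608=0.001 → t=0.026; u2·a0=0.1987·20.608=4.095 ≤ a1=11.655 → R1 fires; D=2 B=4 G=7
Draw 4: a1=9.324, a2=4.326, a3=1.127, a4=3.500, a0=18.277; τ=−ln(0.2124)/18.277=0.085 → t=0.111; u2·a0=0.6825·18.277=12.474; a1=9.324 < 12.474 ≤ a1+a2=13.650 → R2 fires; D=1 B=5 G=6
Draw 5: a1=9.990, a2=1.854, a3=0.966, a4=1.500, a0=14.310; τ=−ln(0.9228)/14.310=0.006 → t=0.117; u2·a0=0.2856·14.310=4.087 ≤ a1=9.990 → R1 fires; D=1 B=4 G=6
Draw 6: a1=7.992, a2=1.854, a3=0.966, a4=1.500, a0=12.312; τ=−ln(0.4250)/12.312=0.069 → t=0.186; u2·a0=0.0871·12.312=1.072 ≤ a1=7.992 → R1 fires; D=1 B=3 G=6
Draw 7: a1=5.994, a2=1.854, a3=0.966, a4=1.500, a0=10.314; τ=−ln(0.7370)/10.314=0.030 → t=0.216; u2·a0=0.1446·10.314=1.491 ≤ a1=5.994 → R1 fires; D=1 B=2 G=6
Draw 8: a1=3.996, a2=1.854, a3=0.966, a4=1.500, a0=8.316; τ=−ln(0.5310)/8.316=0.076 → t=0.292; u2·a0=0.8940·8.316=7.435; a1+…+a3=6.816 < 7.435 ≤ a1+…+a4=8.316 → R4 fires; D=0 B=2 G=7
Draw 9: a1=4.662, a2=0.000, a3=1.127, a4=0.000, a0=5.789; τ=−ln(0.8290)/5.789=0.032 → t=0.324; u2·a0=0.0707·5.789=0.409 ≤ a1=4.662 → R1 fires; D=0 B=1 G=7
Draw 10: a1=2.331, a2=0.000, a3=1.127, a4=0.000, a0=3.458; τ=−ln(0.3718)/3.458=0.286 → t=0.610; u2·a0=0.6776·3.458=2.343; a1+a2=2.331 < 2.343 ≤ a1+…+a3=3.458 → R3 fires; D=2 B=1 G=8
Draw 11: a1=2.664, a2=4.944, a3=1.288, a4=4.000, a0=12.896; τ=−ln(0.3140)/12.896=0.090 → t=0.700; u2·a0=0.1051·12.896=1.355 ≤ a1=2.664 → R1 fires; D=2 B=0 G=8
Draw 12: a1=0.000, a2=4.944, a3=1.288, a4=4.000, a0=10.232; τ=−ln(0.2162)/10.232=0.150 → t=0.850; u2·a0=0.8436·10.232=8.632; a1+…+a3=6.232 < 8.632 ≤ a1+…+a4=10.232 → R4 fires; D=1 B=0 G=9
Draw 13: a1=0.000, a2=2.781, a3=1.449, a4=2.250, a0=6.480; τ=−ln(0.1691)/6.480=0.274 → t=1.124; u2·a0=0.6040·6.480=3.914; a1+a2=2.781 < 3.914 ≤ a1+…+a3=4.230 → R3 fires; D=3 B=0 G=10
Draw 14: a1=0.000, a2=9.270, a3=1.610, a4=7.500, a0=18.380; τ=−ln(0.2688)/18.380=0.071 → t=1.196 > T=1.17: stop.
G first becomes ≤ 7 when it reaches 7 at the event at t=0.025.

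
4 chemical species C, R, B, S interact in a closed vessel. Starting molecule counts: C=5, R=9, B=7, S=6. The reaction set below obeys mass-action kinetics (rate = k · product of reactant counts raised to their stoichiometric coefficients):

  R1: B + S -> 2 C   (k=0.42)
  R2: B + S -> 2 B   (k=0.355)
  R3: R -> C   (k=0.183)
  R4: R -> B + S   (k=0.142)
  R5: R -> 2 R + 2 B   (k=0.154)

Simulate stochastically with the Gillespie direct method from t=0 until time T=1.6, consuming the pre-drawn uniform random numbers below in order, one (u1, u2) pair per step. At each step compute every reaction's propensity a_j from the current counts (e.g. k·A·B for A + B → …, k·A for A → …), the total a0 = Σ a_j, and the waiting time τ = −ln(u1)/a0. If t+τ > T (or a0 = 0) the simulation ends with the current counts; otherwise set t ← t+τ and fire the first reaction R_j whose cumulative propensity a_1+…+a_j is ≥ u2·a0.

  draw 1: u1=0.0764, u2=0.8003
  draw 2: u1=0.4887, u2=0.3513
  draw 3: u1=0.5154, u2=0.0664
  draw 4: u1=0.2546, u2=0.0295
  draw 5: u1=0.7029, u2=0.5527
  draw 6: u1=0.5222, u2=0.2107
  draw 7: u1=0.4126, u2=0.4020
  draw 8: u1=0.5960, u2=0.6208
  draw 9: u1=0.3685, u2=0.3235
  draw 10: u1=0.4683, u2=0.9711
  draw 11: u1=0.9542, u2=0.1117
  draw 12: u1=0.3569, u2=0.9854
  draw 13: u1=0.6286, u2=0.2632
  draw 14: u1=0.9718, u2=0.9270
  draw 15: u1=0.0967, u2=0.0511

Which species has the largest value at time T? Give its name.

t=0.000: C=5 R=9 B=7 S=6
Draw 1: a1=17.640, a2=14.910, a3=1.647, a4=1.278, a5=1.386, a0=36.861; τ=−ln(0.0764)/36.861=0.070 → t=0.070; u2·a0=0.8003·36.861=29.500; a1=17.640 < 29.500 ≤ a1+a2=32.550 → R2 fires; C=5 R=9 B=8 S=5
Draw 2: a1=16.800, a2=14.200, a3=1.647, a4=1.278, a5=1.386, a0=35.311; τ=−ln(0.4887)/35.311=0.020 → t=0.090; u2·a0=0.3513·35.311=12.405 ≤ a1=16.800 → R1 fires; C=7 R=9 B=7 S=4
Draw 3: a1=11.760, a2=9.940, a3=1.647, a4=1.278, a5=1.386, a0=26.011; τ=−ln(0.5154)/26.011=0.025 → t=0.116; u2·a0=0.0664·26.011=1.727 ≤ a1=11.760 → R1 fires; C=9 R=9 B=6 S=3
Draw 4: a1=7.560, a2=6.390, a3=1.647, a4=1.278, a5=1.386, a0=18.261; τ=−ln(0.2546)/18.261=0.075 → t=0.190; u2·a0=0.0295·18.261=0.539 ≤ a1=7.560 → R1 fires; C=11 R=9 B=5 S=2
Draw 5: a1=4.200, a2=3.550, a3=1.647, a4=1.278, a5=1.386, a0=12.061; τ=−ln(0.7029)/12.061=0.029 → t=0.220; u2·a0=0.5527·12.061=6.666; a1=4.200 < 6.666 ≤ a1+a2=7.750 → R2 fires; C=11 R=9 B=6 S=1
Draw 6: a1=2.520, a2=2.130, a3=1.647, a4=1.278, a5=1.386, a0=8.961; τ=−ln(0.5222)/8.961=0.073 → t=0.292; u2·a0=0.2107·8.961=1.888 ≤ a1=2.520 → R1 fires; C=13 R=9 B=5 S=0
Draw 7: a1=0.000, a2=0.000, a3=1.647, a4=1.278, a5=1.386, a0=4.311; τ=−ln(0.4126)/4.311=0.205 → t=0.498; u2·a0=0.4020·4.311=1.733; a1+…+a3=1.647 < 1.733 ≤ a1+…+a4=2.925 → R4 fires; C=13 R=8 B=6 S=1
Draw 8: a1=2.520, a2=2.130, a3=1.464, a4=1.136, a5=1.232, a0=8.482; τ=−ln(0.5960)/8.482=0.061 → t=0.559; u2·a0=0.6208·8.482=5.266; a1+a2=4.650 < 5.266 ≤ a1+…+a3=6.114 → R3 fires; C=14 R=7 B=6 S=1
Draw 9: a1=2.520, a2=2.130, a3=1.281, a4=0.994, a5=1.078, a0=8.003; τ=−ln(0.3685)/8.003=0.125 → t=0.683; u2·a0=0.3235·8.003=2.589; a1=2.520 < 2.589 ≤ a1+a2=4.650 → R2 fires; C=14 R=7 B=7 S=0
Draw 10: a1=0.000, a2=0.000, a3=1.281, a4=0.994, a5=1.078, a0=3.353; τ=−ln(0.4683)/3.353=0.226 → t=0.910; u2·a0=0.9711·3.353=3.256; a1+…+a4=2.275 < 3.256 ≤ a1+…+a5=3.353 → R5 fires; C=14 R=8 B=9 S=0
Draw 11: a1=0.000, a2=0.000, a3=1.464, a4=1.136, a5=1.232, a0=3.832; τ=−ln(0.9542)/3.832=0.012 → t=0.922; u2·a0=0.1117·3.832=0.428; a1+a2=0.000 < 0.428 ≤ a1+…+a3=1.464 → R3 fires; C=15 R=7 B=9 S=0
Draw 12: a1=0.000, a2=0.000, a3=1.281, a4=0.994, a5=1.078, a0=3.353; τ=−ln(0.3569)/3.353=0.307 → t=1.229; u2·a0=0.9854·3.353=3.304; a1+…+a4=2.275 < 3.304 ≤ a1+…+a5=3.353 → R5 fires; C=15 R=8 B=11 S=0
Draw 13: a1=0.000, a2=0.000, a3=1.464, a4=1.136, a5=1.232, a0=3.832; τ=−ln(0.6286)/3.832=0.121 → t=1.350; u2·a0=0.2632·3.832=1.009; a1+a2=0.000 < 1.009 ≤ a1+…+a3=1.464 → R3 fires; C=16 R=7 B=11 S=0
Draw 14: a1=0.000, a2=0.000, a3=1.281, a4=0.994, a5=1.078, a0=3.353; τ=−ln(0.9718)/3.353=0.009 → t=1.359; u2·a0=0.9270·3.353=3.108; a1+…+a4=2.275 < 3.108 ≤ a1+…+a5=3.353 → R5 fires; C=16 R=8 B=13 S=0
Draw 15: a1=0.000, a2=0.000, a3=1.464, a4=1.136, a5=1.232, a0=3.832; τ=−ln(0.0967)/3.832=0.610 → t=1.968 > T=1.6: stop.
At T=1.6: C=16 R=8 B=13 S=0; the largest is C.

Dominant species at T: C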